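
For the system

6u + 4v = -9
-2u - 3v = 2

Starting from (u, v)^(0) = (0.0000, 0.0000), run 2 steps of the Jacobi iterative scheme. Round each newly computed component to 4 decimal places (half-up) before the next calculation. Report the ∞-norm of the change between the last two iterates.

Iteration 1:
  u = (-9 - (4)·0.0000) / (6) = -1.5000
  v = (2 - (-2)·0.0000) / (-3) = -0.6667
Iteration 2:
  u = (-9 - (4)·-0.6667) / (6) = -1.0555
  v = (2 - (-2)·-1.5000) / (-3) = 0.3333
Change: (0.4445, 1.0000) → max |·| = 1.0000

1.0000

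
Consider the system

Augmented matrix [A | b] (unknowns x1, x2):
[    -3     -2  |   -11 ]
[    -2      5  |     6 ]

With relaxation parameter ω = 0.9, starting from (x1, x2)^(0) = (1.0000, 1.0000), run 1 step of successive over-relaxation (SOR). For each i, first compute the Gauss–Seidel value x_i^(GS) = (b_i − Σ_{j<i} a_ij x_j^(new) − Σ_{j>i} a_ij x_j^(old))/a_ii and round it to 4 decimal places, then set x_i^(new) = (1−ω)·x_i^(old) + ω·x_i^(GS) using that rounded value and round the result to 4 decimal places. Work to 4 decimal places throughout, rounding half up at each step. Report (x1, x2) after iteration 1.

Iteration 1:
  x1: GS value = (-11 - (-2)·1.0000) / (-3) = 3.0000;  x1 ← (1−ω)·1.0000 + ω·3.0000 = 2.8000
  x2: GS value = (6 - (-2)·2.8000) / (5) = 2.3200;  x2 ← (1−ω)·1.0000 + ω·2.3200 = 2.1880

(2.8000, 2.1880)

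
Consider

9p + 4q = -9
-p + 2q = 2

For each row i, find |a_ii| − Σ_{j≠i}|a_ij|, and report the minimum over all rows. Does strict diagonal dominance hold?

row 1: |9| − (4) = 5
row 2: |2| − (1) = 1
minimum over rows = 1 → strictly diagonally dominant (convergence guaranteed)

1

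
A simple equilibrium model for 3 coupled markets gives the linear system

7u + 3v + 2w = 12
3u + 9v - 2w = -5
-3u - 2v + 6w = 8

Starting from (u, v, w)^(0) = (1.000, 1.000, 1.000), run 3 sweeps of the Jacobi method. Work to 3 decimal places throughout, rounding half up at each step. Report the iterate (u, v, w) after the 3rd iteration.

Iteration 1:
  u = (12 - (3)·1.000 - (2)·1.000) / (7) = 1.000
  v = (-5 - (3)·1.000 - (-2)·1.000) / (9) = -0.667
  w = (8 - (-3)·1.000 - (-2)·1.000) / (6) = 2.167
Iteration 2:
  u = (12 - (3)·-0.667 - (2)·2.167) / (7) = 1.381
  v = (-5 - (3)·1.000 - (-2)·2.167) / (9) = -0.407
  w = (8 - (-3)·1.000 - (-2)·-0.667) / (6) = 1.611
Iteration 3:
  u = (12 - (3)·-0.407 - (2)·1.611) / (7) = 1.428
  v = (-5 - (3)·1.381 - (-2)·1.611) / (9) = -0.658
  w = (8 - (-3)·1.381 - (-2)·-0.407) / (6) = 1.888

(1.428, -0.658, 1.888)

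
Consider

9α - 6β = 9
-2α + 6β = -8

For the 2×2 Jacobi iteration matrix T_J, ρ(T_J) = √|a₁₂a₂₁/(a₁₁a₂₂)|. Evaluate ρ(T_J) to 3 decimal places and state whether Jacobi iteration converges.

a₁₂a₂₁/(a₁₁a₂₂) = (-6)·(-2) / ((9)·(6)) = 0.222222
ρ = √|0.222222| = √0.222222 = 0.471
ρ < 1, so Jacobi converges

0.471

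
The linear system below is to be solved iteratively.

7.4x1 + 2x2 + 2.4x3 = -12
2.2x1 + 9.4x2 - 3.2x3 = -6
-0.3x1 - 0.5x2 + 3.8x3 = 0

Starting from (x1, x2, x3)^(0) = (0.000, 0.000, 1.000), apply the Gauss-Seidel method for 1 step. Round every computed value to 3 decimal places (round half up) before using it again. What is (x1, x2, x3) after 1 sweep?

Iteration 1:
  x1 = (-12 - (2)·0.000 - (2.4)·1.000) / (7.4) = -1.946
  x2 = (-6 - (2.2)·-1.946 - (-3.2)·1.000) / (9.4) = 0.158
  x3 = (0 - (-0.3)·-1.946 - (-0.5)·0.158) / (3.8) = -0.133

(-1.946, 0.158, -0.133)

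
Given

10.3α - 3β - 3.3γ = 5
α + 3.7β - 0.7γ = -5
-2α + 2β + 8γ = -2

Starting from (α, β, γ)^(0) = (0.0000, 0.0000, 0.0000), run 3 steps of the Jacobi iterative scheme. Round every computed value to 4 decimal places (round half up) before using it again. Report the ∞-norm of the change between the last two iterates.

0.2149

Iteration 1:
  α = (5 - (-3)·0.0000 - (-3.3)·0.0000) / (10.3) = 0.4854
  β = (-5 - (1)·0.0000 - (-0.7)·0.0000) / (3.7) = -1.3514
  γ = (-2 - (-2)·0.0000 - (2)·0.0000) / (8) = -0.2500
Iteration 2:
  α = (5 - (-3)·-1.3514 - (-3.3)·-0.2500) / (10.3) = 0.0117
  β = (-5 - (1)·0.4854 - (-0.7)·-0.2500) / (3.7) = -1.5298
  γ = (-2 - (-2)·0.4854 - (2)·-1.3514) / (8) = 0.2092
Iteration 3:
  α = (5 - (-3)·-1.5298 - (-3.3)·0.2092) / (10.3) = 0.1069
  β = (-5 - (1)·0.0117 - (-0.7)·0.2092) / (3.7) = -1.3149
  γ = (-2 - (-2)·0.0117 - (2)·-1.5298) / (8) = 0.1354
Change: (0.0952, 0.2149, -0.0738) → max |·| = 0.2149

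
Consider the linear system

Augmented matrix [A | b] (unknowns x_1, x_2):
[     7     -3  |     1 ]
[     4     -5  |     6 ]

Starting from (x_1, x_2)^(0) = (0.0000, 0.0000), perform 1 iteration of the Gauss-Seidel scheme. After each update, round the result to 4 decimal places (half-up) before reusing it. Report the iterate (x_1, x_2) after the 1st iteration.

Iteration 1:
  x_1 = (1 - (-3)·0.0000) / (7) = 0.1429
  x_2 = (6 - (4)·0.1429) / (-5) = -1.0857

(0.1429, -1.0857)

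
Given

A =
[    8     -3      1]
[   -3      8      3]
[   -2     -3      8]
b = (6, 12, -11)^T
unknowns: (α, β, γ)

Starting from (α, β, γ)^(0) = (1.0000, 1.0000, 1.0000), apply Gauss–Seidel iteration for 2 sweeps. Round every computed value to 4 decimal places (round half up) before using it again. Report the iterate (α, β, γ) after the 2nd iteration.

(1.3828, 2.2295, -0.1932)

Iteration 1:
  α = (6 - (-3)·1.0000 - (1)·1.0000) / (8) = 1.0000
  β = (12 - (-3)·1.0000 - (3)·1.0000) / (8) = 1.5000
  γ = (-11 - (-2)·1.0000 - (-3)·1.5000) / (8) = -0.5625
Iteration 2:
  α = (6 - (-3)·1.5000 - (1)·-0.5625) / (8) = 1.3828
  β = (12 - (-3)·1.3828 - (3)·-0.5625) / (8) = 2.2295
  γ = (-11 - (-2)·1.3828 - (-3)·2.2295) / (8) = -0.1932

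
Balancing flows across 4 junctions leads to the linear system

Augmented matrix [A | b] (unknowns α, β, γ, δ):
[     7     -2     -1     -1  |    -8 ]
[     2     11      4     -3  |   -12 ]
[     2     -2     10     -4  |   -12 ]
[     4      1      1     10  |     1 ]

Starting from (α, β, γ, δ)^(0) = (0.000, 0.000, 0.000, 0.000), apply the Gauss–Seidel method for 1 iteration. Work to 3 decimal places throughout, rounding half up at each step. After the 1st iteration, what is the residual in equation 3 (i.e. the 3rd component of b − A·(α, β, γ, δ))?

Iteration 1:
  α = (-8 - (-2)·0.000 - (-1)·0.000 - (-1)·0.000) / (7) = -1.143
  β = (-12 - (2)·-1.143 - (4)·0.000 - (-3)·0.000) / (11) = -0.883
  γ = (-12 - (2)·-1.143 - (-2)·-0.883 - (-4)·0.000) / (10) = -1.148
  δ = (1 - (4)·-1.143 - (1)·-0.883 - (1)·-1.148) / (10) = 0.760
Residual b − A·x = (-2.153, 6.871, 3.040, 0.003)

3.040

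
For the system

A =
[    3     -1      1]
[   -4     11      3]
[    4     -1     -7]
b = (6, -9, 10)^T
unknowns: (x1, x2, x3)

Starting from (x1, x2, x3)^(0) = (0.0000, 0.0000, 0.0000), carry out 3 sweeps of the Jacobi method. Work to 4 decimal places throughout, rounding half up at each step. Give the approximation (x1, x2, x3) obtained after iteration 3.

Iteration 1:
  x1 = (6 - (-1)·0.0000 - (1)·0.0000) / (3) = 2.0000
  x2 = (-9 - (-4)·0.0000 - (3)·0.0000) / (11) = -0.8182
  x3 = (10 - (4)·0.0000 - (-1)·0.0000) / (-7) = -1.4286
Iteration 2:
  x1 = (6 - (-1)·-0.8182 - (1)·-1.4286) / (3) = 2.2035
  x2 = (-9 - (-4)·2.0000 - (3)·-1.4286) / (11) = 0.2987
  x3 = (10 - (4)·2.0000 - (-1)·-0.8182) / (-7) = -0.1688
Iteration 3:
  x1 = (6 - (-1)·0.2987 - (1)·-0.1688) / (3) = 2.1558
  x2 = (-9 - (-4)·2.2035 - (3)·-0.1688) / (11) = 0.0291
  x3 = (10 - (4)·2.2035 - (-1)·0.2987) / (-7) = -0.2121

(2.1558, 0.0291, -0.2121)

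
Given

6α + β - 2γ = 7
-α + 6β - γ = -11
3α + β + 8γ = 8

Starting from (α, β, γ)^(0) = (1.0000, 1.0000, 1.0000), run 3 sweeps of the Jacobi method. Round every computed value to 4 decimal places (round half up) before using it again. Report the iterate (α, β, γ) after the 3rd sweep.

(1.6505, -1.4549, 0.5972)

Iteration 1:
  α = (7 - (1)·1.0000 - (-2)·1.0000) / (6) = 1.3333
  β = (-11 - (-1)·1.0000 - (-1)·1.0000) / (6) = -1.5000
  γ = (8 - (3)·1.0000 - (1)·1.0000) / (8) = 0.5000
Iteration 2:
  α = (7 - (1)·-1.5000 - (-2)·0.5000) / (6) = 1.5833
  β = (-11 - (-1)·1.3333 - (-1)·0.5000) / (6) = -1.5278
  γ = (8 - (3)·1.3333 - (1)·-1.5000) / (8) = 0.6875
Iteration 3:
  α = (7 - (1)·-1.5278 - (-2)·0.6875) / (6) = 1.6505
  β = (-11 - (-1)·1.5833 - (-1)·0.6875) / (6) = -1.4549
  γ = (8 - (3)·1.5833 - (1)·-1.5278) / (8) = 0.5972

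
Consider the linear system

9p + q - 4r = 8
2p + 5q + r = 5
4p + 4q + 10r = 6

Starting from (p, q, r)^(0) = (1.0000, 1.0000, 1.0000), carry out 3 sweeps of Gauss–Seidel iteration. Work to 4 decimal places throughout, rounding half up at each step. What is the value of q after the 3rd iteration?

0.6757

Iteration 1:
  p = (8 - (1)·1.0000 - (-4)·1.0000) / (9) = 1.2222
  q = (5 - (2)·1.2222 - (1)·1.0000) / (5) = 0.3111
  r = (6 - (4)·1.2222 - (4)·0.3111) / (10) = -0.0133
Iteration 2:
  p = (8 - (1)·0.3111 - (-4)·-0.0133) / (9) = 0.8484
  q = (5 - (2)·0.8484 - (1)·-0.0133) / (5) = 0.6633
  r = (6 - (4)·0.8484 - (4)·0.6633) / (10) = -0.0047
Iteration 3:
  p = (8 - (1)·0.6633 - (-4)·-0.0047) / (9) = 0.8131
  q = (5 - (2)·0.8131 - (1)·-0.0047) / (5) = 0.6757
  r = (6 - (4)·0.8131 - (4)·0.6757) / (10) = 0.0045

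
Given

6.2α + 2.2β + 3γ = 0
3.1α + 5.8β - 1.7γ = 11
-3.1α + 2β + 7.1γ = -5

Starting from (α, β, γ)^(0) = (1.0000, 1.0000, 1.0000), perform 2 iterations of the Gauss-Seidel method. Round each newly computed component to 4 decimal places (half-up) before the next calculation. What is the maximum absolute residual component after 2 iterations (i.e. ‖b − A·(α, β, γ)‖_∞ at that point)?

1.1735

Iteration 1:
  α = (0 - (2.2)·1.0000 - (3)·1.0000) / (6.2) = -0.8387
  β = (11 - (3.1)·-0.8387 - (-1.7)·1.0000) / (5.8) = 2.6379
  γ = (-5 - (-3.1)·-0.8387 - (2)·2.6379) / (7.1) = -1.8135
Iteration 2:
  α = (0 - (2.2)·2.6379 - (3)·-1.8135) / (6.2) = -0.0585
  β = (11 - (3.1)·-0.0585 - (-1.7)·-1.8135) / (5.8) = 1.3963
  γ = (-5 - (-3.1)·-0.0585 - (2)·1.3963) / (7.1) = -1.1231
Residual b − A·x = (0.6601, 1.1735, 0.0001); ∞-norm = 1.1735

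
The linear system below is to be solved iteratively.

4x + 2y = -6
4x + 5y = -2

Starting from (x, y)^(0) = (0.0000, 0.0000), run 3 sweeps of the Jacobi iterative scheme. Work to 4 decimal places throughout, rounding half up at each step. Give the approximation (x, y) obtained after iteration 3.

Iteration 1:
  x = (-6 - (2)·0.0000) / (4) = -1.5000
  y = (-2 - (4)·0.0000) / (5) = -0.4000
Iteration 2:
  x = (-6 - (2)·-0.4000) / (4) = -1.3000
  y = (-2 - (4)·-1.5000) / (5) = 0.8000
Iteration 3:
  x = (-6 - (2)·0.8000) / (4) = -1.9000
  y = (-2 - (4)·-1.3000) / (5) = 0.6400

(-1.9000, 0.6400)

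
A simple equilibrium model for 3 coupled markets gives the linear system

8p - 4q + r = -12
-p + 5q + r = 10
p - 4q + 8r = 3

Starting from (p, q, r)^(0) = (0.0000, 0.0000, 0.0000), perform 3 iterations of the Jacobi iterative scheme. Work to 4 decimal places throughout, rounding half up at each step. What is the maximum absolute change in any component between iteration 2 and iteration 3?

0.3359

Iteration 1:
  p = (-12 - (-4)·0.0000 - (1)·0.0000) / (8) = -1.5000
  q = (10 - (-1)·0.0000 - (1)·0.0000) / (5) = 2.0000
  r = (3 - (1)·0.0000 - (-4)·0.0000) / (8) = 0.3750
Iteration 2:
  p = (-12 - (-4)·2.0000 - (1)·0.3750) / (8) = -0.5469
  q = (10 - (-1)·-1.5000 - (1)·0.3750) / (5) = 1.6250
  r = (3 - (1)·-1.5000 - (-4)·2.0000) / (8) = 1.5625
Iteration 3:
  p = (-12 - (-4)·1.6250 - (1)·1.5625) / (8) = -0.8828
  q = (10 - (-1)·-0.5469 - (1)·1.5625) / (5) = 1.5781
  r = (3 - (1)·-0.5469 - (-4)·1.6250) / (8) = 1.2559
Change: (-0.3359, -0.0469, -0.3066) → max |·| = 0.3359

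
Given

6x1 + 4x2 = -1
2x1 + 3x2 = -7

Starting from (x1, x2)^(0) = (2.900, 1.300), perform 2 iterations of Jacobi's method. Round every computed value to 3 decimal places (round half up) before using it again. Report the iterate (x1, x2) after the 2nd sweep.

(2.678, -1.645)

Iteration 1:
  x1 = (-1 - (4)·1.300) / (6) = -1.033
  x2 = (-7 - (2)·2.900) / (3) = -4.267
Iteration 2:
  x1 = (-1 - (4)·-4.267) / (6) = 2.678
  x2 = (-7 - (2)·-1.033) / (3) = -1.645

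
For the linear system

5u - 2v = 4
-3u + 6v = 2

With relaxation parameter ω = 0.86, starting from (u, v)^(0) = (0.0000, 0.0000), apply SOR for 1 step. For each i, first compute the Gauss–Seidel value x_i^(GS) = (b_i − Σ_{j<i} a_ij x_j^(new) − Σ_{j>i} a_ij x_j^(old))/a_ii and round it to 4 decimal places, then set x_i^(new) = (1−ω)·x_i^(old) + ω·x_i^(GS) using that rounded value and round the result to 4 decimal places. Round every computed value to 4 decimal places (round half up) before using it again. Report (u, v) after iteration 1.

Iteration 1:
  u: GS value = (4 - (-2)·0.0000) / (5) = 0.8000;  u ← (1−ω)·0.0000 + ω·0.8000 = 0.6880
  v: GS value = (2 - (-3)·0.6880) / (6) = 0.6773;  v ← (1−ω)·0.0000 + ω·0.6773 = 0.5825

(0.6880, 0.5825)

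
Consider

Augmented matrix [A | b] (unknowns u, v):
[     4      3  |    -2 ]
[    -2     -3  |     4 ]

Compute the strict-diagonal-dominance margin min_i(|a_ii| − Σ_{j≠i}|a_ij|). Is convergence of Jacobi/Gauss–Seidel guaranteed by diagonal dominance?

row 1: |4| − (3) = 1
row 2: |-3| − (2) = 1
minimum over rows = 1 → strictly diagonally dominant (convergence guaranteed)

1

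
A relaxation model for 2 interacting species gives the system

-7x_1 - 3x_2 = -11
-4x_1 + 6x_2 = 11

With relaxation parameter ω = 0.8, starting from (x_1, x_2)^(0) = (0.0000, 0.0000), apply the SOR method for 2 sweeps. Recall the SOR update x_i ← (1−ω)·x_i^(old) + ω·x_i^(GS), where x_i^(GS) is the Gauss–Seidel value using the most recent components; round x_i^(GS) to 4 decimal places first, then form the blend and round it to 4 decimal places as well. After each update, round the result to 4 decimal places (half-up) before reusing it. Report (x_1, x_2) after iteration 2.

Iteration 1:
  x_1: GS value = (-11 - (-3)·0.0000) / (-7) = 1.5714;  x_1 ← (1−ω)·0.0000 + ω·1.5714 = 1.2571
  x_2: GS value = (11 - (-4)·1.2571) / (6) = 2.6714;  x_2 ← (1−ω)·0.0000 + ω·2.6714 = 2.1371
Iteration 2:
  x_1: GS value = (-11 - (-3)·2.1371) / (-7) = 0.6555;  x_1 ← (1−ω)·1.2571 + ω·0.6555 = 0.7758
  x_2: GS value = (11 - (-4)·0.7758) / (6) = 2.3505;  x_2 ← (1−ω)·2.1371 + ω·2.3505 = 2.3078

(0.7758, 2.3078)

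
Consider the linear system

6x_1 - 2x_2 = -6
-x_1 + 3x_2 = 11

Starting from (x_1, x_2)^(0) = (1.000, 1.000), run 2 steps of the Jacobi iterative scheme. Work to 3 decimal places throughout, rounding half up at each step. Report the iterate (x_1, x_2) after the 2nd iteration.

(0.333, 3.444)

Iteration 1:
  x_1 = (-6 - (-2)·1.000) / (6) = -0.667
  x_2 = (11 - (-1)·1.000) / (3) = 4.000
Iteration 2:
  x_1 = (-6 - (-2)·4.000) / (6) = 0.333
  x_2 = (11 - (-1)·-0.667) / (3) = 3.444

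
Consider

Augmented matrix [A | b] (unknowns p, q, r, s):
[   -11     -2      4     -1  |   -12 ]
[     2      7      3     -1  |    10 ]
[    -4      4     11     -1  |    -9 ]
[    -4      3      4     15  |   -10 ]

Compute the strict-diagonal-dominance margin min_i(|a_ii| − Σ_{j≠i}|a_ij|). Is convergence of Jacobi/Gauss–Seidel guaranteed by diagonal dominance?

row 1: |-11| − (2+4+1) = 4
row 2: |7| − (2+3+1) = 1
row 3: |11| − (4+4+1) = 2
row 4: |15| − (4+3+4) = 4
minimum over rows = 1 → strictly diagonally dominant (convergence guaranteed)

1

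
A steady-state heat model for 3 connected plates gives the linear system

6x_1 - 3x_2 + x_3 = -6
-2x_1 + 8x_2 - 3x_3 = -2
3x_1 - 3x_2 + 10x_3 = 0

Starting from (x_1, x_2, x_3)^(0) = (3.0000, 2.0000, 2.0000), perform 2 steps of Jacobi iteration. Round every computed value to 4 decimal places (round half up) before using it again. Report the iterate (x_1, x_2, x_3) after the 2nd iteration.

(-0.3250, -0.4458, 0.4750)

Iteration 1:
  x_1 = (-6 - (-3)·2.0000 - (1)·2.0000) / (6) = -0.3333
  x_2 = (-2 - (-2)·3.0000 - (-3)·2.0000) / (8) = 1.2500
  x_3 = (0 - (3)·3.0000 - (-3)·2.0000) / (10) = -0.3000
Iteration 2:
  x_1 = (-6 - (-3)·1.2500 - (1)·-0.3000) / (6) = -0.3250
  x_2 = (-2 - (-2)·-0.3333 - (-3)·-0.3000) / (8) = -0.4458
  x_3 = (0 - (3)·-0.3333 - (-3)·1.2500) / (10) = 0.4750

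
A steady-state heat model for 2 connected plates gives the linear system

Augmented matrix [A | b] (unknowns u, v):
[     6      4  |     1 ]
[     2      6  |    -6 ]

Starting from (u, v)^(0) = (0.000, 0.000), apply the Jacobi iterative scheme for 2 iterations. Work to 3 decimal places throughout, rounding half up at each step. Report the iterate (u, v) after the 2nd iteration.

Iteration 1:
  u = (1 - (4)·0.000) / (6) = 0.167
  v = (-6 - (2)·0.000) / (6) = -1.000
Iteration 2:
  u = (1 - (4)·-1.000) / (6) = 0.833
  v = (-6 - (2)·0.167) / (6) = -1.056

(0.833, -1.056)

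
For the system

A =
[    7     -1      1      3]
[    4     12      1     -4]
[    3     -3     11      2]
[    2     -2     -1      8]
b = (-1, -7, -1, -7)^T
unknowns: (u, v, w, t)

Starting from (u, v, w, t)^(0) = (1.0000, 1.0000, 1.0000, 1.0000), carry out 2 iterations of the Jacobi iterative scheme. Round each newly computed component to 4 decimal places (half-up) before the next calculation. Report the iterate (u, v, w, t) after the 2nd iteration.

Iteration 1:
  u = (-1 - (-1)·1.0000 - (1)·1.0000 - (3)·1.0000) / (7) = -0.5714
  v = (-7 - (4)·1.0000 - (1)·1.0000 - (-4)·1.0000) / (12) = -0.6667
  w = (-1 - (3)·1.0000 - (-3)·1.0000 - (2)·1.0000) / (11) = -0.2727
  t = (-7 - (2)·1.0000 - (-2)·1.0000 - (-1)·1.0000) / (8) = -0.7500
Iteration 2:
  u = (-1 - (-1)·-0.6667 - (1)·-0.2727 - (3)·-0.7500) / (7) = 0.1223
  v = (-7 - (4)·-0.5714 - (1)·-0.2727 - (-4)·-0.7500) / (12) = -0.6201
  w = (-1 - (3)·-0.5714 - (-3)·-0.6667 - (2)·-0.7500) / (11) = 0.0195
  t = (-7 - (2)·-0.5714 - (-2)·-0.6667 - (-1)·-0.2727) / (8) = -0.9329

(0.1223, -0.6201, 0.0195, -0.9329)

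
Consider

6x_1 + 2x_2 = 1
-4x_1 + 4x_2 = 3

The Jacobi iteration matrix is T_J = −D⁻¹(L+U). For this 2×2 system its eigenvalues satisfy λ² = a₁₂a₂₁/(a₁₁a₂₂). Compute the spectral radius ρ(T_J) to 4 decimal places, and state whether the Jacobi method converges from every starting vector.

0.5774

a₁₂a₂₁/(a₁₁a₂₂) = (2)·(-4) / ((6)·(4)) = -0.333333
ρ = √|-0.333333| = √0.333333 = 0.5774
ρ < 1, so Jacobi converges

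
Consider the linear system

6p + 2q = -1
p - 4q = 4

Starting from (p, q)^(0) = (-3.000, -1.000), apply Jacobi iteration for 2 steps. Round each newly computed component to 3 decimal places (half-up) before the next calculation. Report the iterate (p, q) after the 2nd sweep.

(0.417, -0.958)

Iteration 1:
  p = (-1 - (2)·-1.000) / (6) = 0.167
  q = (4 - (1)·-3.000) / (-4) = -1.750
Iteration 2:
  p = (-1 - (2)·-1.750) / (6) = 0.417
  q = (4 - (1)·0.167) / (-4) = -0.958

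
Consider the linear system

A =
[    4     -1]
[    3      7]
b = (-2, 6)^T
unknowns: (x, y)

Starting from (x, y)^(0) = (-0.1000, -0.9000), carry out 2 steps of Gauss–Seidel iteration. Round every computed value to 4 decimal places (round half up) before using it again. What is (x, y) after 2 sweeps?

Iteration 1:
  x = (-2 - (-1)·-0.9000) / (4) = -0.7250
  y = (6 - (3)·-0.7250) / (7) = 1.1679
Iteration 2:
  x = (-2 - (-1)·1.1679) / (4) = -0.2080
  y = (6 - (3)·-0.2080) / (7) = 0.9463

(-0.2080, 0.9463)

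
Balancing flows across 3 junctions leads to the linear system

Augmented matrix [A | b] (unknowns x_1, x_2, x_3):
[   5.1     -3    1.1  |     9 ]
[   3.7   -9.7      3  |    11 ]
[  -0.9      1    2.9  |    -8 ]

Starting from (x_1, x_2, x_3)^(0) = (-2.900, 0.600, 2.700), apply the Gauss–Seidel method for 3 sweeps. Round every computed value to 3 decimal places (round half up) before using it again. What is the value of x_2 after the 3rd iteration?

-1.052

Iteration 1:
  x_1 = (9 - (-3)·0.600 - (1.1)·2.700) / (5.1) = 1.535
  x_2 = (11 - (3.7)·1.535 - (3)·2.700) / (-9.7) = 0.287
  x_3 = (-8 - (-0.9)·1.535 - (1)·0.287) / (2.9) = -2.381
Iteration 2:
  x_1 = (9 - (-3)·0.287 - (1.1)·-2.381) / (5.1) = 2.447
  x_2 = (11 - (3.7)·2.447 - (3)·-2.381) / (-9.7) = -0.937
  x_3 = (-8 - (-0.9)·2.447 - (1)·-0.937) / (2.9) = -1.676
Iteration 3:
  x_1 = (9 - (-3)·-0.937 - (1.1)·-1.676) / (5.1) = 1.575
  x_2 = (11 - (3.7)·1.575 - (3)·-1.676) / (-9.7) = -1.052
  x_3 = (-8 - (-0.9)·1.575 - (1)·-1.052) / (2.9) = -1.907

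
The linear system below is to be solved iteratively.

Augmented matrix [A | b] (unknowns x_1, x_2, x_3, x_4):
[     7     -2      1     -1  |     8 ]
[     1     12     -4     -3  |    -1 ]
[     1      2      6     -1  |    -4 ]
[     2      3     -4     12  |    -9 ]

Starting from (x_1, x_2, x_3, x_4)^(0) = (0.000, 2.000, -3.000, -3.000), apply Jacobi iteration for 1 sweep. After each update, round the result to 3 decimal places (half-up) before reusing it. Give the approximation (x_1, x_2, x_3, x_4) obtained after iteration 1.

(1.714, -1.833, -1.833, -2.250)

Iteration 1:
  x_1 = (8 - (-2)·2.000 - (1)·-3.000 - (-1)·-3.000) / (7) = 1.714
  x_2 = (-1 - (1)·0.000 - (-4)·-3.000 - (-3)·-3.000) / (12) = -1.833
  x_3 = (-4 - (1)·0.000 - (2)·2.000 - (-1)·-3.000) / (6) = -1.833
  x_4 = (-9 - (2)·0.000 - (3)·2.000 - (-4)·-3.000) / (12) = -2.250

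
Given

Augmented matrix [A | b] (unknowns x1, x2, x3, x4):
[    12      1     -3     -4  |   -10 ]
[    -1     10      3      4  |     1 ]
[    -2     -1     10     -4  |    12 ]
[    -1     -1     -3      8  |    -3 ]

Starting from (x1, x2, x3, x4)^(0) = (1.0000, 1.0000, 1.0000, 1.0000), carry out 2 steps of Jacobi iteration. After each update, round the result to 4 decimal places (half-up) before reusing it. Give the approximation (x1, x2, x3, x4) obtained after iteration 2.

(-0.2333, -0.6033, 1.1833, 0.2333)

Iteration 1:
  x1 = (-10 - (1)·1.0000 - (-3)·1.0000 - (-4)·1.0000) / (12) = -0.3333
  x2 = (1 - (-1)·1.0000 - (3)·1.0000 - (4)·1.0000) / (10) = -0.5000
  x3 = (12 - (-2)·1.0000 - (-1)·1.0000 - (-4)·1.0000) / (10) = 1.9000
  x4 = (-3 - (-1)·1.0000 - (-1)·1.0000 - (-3)·1.0000) / (8) = 0.2500
Iteration 2:
  x1 = (-10 - (1)·-0.5000 - (-3)·1.9000 - (-4)·0.2500) / (12) = -0.2333
  x2 = (1 - (-1)·-0.3333 - (3)·1.9000 - (4)·0.2500) / (10) = -0.6033
  x3 = (12 - (-2)·-0.3333 - (-1)·-0.5000 - (-4)·0.2500) / (10) = 1.1833
  x4 = (-3 - (-1)·-0.3333 - (-1)·-0.5000 - (-3)·1.9000) / (8) = 0.2333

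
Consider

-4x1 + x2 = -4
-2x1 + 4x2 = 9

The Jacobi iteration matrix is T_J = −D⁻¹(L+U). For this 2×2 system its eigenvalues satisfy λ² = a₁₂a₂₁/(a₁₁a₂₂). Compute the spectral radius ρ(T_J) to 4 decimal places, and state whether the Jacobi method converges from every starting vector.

a₁₂a₂₁/(a₁₁a₂₂) = (1)·(-2) / ((-4)·(4)) = 0.125000
ρ = √|0.125000| = √0.125000 = 0.3536
ρ < 1, so Jacobi converges

0.3536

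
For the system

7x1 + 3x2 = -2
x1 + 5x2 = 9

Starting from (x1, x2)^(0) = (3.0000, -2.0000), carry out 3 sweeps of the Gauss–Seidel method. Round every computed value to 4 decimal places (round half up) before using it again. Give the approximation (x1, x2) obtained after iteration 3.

(-1.1435, 2.0287)

Iteration 1:
  x1 = (-2 - (3)·-2.0000) / (7) = 0.5714
  x2 = (9 - (1)·0.5714) / (5) = 1.6857
Iteration 2:
  x1 = (-2 - (3)·1.6857) / (7) = -1.0082
  x2 = (9 - (1)·-1.0082) / (5) = 2.0016
Iteration 3:
  x1 = (-2 - (3)·2.0016) / (7) = -1.1435
  x2 = (9 - (1)·-1.1435) / (5) = 2.0287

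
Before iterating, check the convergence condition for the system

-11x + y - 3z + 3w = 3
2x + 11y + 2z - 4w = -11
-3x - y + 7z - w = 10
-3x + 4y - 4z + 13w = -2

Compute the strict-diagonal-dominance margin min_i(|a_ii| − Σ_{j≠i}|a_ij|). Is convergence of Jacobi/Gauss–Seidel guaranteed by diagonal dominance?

2

row 1: |-11| − (1+3+3) = 4
row 2: |11| − (2+2+4) = 3
row 3: |7| − (3+1+1) = 2
row 4: |13| − (3+4+4) = 2
minimum over rows = 2 → strictly diagonally dominant (convergence guaranteed)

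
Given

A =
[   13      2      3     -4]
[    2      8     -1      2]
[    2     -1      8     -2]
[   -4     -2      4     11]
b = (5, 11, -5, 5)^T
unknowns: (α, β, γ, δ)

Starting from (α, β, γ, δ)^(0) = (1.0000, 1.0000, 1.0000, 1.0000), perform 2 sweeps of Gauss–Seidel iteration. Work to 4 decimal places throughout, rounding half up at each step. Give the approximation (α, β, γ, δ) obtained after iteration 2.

(0.5487, 0.9770, -0.4174, 0.9835)

Iteration 1:
  α = (5 - (2)·1.0000 - (3)·1.0000 - (-4)·1.0000) / (13) = 0.3077
  β = (11 - (2)·0.3077 - (-1)·1.0000 - (2)·1.0000) / (8) = 1.1731
  γ = (-5 - (2)·0.3077 - (-1)·1.1731 - (-2)·1.0000) / (8) = -0.3053
  δ = (5 - (-4)·0.3077 - (-2)·1.1731 - (4)·-0.3053) / (11) = 0.8907
Iteration 2:
  α = (5 - (2)·1.1731 - (3)·-0.3053 - (-4)·0.8907) / (13) = 0.5487
  β = (11 - (2)·0.5487 - (-1)·-0.3053 - (2)·0.8907) / (8) = 0.9770
  γ = (-5 - (2)·0.5487 - (-1)·0.9770 - (-2)·0.8907) / (8) = -0.4174
  δ = (5 - (-4)·0.5487 - (-2)·0.9770 - (4)·-0.4174) / (11) = 0.9835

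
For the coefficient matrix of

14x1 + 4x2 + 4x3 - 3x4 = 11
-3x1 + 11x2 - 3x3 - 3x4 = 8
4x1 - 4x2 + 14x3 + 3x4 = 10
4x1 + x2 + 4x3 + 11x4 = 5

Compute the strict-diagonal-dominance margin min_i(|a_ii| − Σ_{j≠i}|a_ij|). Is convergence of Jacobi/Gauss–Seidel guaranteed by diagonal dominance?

2

row 1: |14| − (4+4+3) = 3
row 2: |11| − (3+3+3) = 2
row 3: |14| − (4+4+3) = 3
row 4: |11| − (4+1+4) = 2
minimum over rows = 2 → strictly diagonally dominant (convergence guaranteed)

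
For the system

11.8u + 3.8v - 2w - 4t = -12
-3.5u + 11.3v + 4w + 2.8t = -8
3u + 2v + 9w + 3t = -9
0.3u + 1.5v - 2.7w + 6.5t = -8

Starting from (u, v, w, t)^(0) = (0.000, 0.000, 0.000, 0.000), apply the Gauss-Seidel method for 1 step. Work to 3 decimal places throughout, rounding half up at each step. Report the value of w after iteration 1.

Iteration 1:
  u = (-12 - (3.8)·0.000 - (-2)·0.000 - (-4)·0.000) / (11.8) = -1.017
  v = (-8 - (-3.5)·-1.017 - (4)·0.000 - (2.8)·0.000) / (11.3) = -1.023
  w = (-9 - (3)·-1.017 - (2)·-1.023 - (3)·0.000) / (9) = -0.434
  t = (-8 - (0.3)·-1.017 - (1.5)·-1.023 - (-2.7)·-0.434) / (6.5) = -1.128

-0.434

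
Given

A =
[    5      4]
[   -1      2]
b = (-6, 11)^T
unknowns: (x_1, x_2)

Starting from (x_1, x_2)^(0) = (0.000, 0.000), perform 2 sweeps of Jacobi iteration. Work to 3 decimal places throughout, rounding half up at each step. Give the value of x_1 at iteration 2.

Iteration 1:
  x_1 = (-6 - (4)·0.000) / (5) = -1.200
  x_2 = (11 - (-1)·0.000) / (2) = 5.500
Iteration 2:
  x_1 = (-6 - (4)·5.500) / (5) = -5.600
  x_2 = (11 - (-1)·-1.200) / (2) = 4.900

-5.600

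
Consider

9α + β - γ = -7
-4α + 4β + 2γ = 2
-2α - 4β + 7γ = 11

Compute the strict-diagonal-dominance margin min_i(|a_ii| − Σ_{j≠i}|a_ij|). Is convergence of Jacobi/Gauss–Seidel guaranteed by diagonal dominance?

-2

row 1: |9| − (1+1) = 7
row 2: |4| − (4+2) = -2
row 3: |7| − (2+4) = 1
minimum over rows = -2 → not strictly diagonally dominant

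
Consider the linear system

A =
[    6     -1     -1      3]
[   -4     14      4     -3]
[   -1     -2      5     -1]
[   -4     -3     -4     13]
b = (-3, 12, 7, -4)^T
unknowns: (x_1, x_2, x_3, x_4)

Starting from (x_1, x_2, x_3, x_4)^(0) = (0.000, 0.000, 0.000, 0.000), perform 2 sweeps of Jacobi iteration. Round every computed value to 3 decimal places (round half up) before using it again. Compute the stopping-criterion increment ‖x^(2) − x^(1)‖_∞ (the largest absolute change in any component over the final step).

0.609

Iteration 1:
  x_1 = (-3 - (-1)·0.000 - (-1)·0.000 - (3)·0.000) / (6) = -0.500
  x_2 = (12 - (-4)·0.000 - (4)·0.000 - (-3)·0.000) / (14) = 0.857
  x_3 = (7 - (-1)·0.000 - (-2)·0.000 - (-1)·0.000) / (5) = 1.400
  x_4 = (-4 - (-4)·0.000 - (-3)·0.000 - (-4)·0.000) / (13) = -0.308
Iteration 2:
  x_1 = (-3 - (-1)·0.857 - (-1)·1.400 - (3)·-0.308) / (6) = 0.030
  x_2 = (12 - (-4)·-0.500 - (4)·1.400 - (-3)·-0.308) / (14) = 0.248
  x_3 = (7 - (-1)·-0.500 - (-2)·0.857 - (-1)·-0.308) / (5) = 1.581
  x_4 = (-4 - (-4)·-0.500 - (-3)·0.857 - (-4)·1.400) / (13) = 0.167
Change: (0.530, -0.609, 0.181, 0.475) → max |·| = 0.609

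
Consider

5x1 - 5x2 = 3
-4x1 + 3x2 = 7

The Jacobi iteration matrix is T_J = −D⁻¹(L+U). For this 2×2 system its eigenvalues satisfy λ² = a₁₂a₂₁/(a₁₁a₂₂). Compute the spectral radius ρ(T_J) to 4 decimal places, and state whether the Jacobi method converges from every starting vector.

a₁₂a₂₁/(a₁₁a₂₂) = (-5)·(-4) / ((5)·(3)) = 1.333333
ρ = √|1.333333| = √1.333333 = 1.1547
ρ > 1, so Jacobi diverges

1.1547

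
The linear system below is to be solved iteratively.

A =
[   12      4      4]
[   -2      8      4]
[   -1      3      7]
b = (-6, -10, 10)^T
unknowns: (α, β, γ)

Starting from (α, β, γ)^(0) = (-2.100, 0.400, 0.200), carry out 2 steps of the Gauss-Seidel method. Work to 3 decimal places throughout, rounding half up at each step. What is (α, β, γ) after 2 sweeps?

(-0.652, -2.404, 2.366)

Iteration 1:
  α = (-6 - (4)·0.400 - (4)·0.200) / (12) = -0.700
  β = (-10 - (-2)·-0.700 - (4)·0.200) / (8) = -1.525
  γ = (10 - (-1)·-0.700 - (3)·-1.525) / (7) = 1.982
Iteration 2:
  α = (-6 - (4)·-1.525 - (4)·1.982) / (12) = -0.652
  β = (-10 - (-2)·-0.652 - (4)·1.982) / (8) = -2.404
  γ = (10 - (-1)·-0.652 - (3)·-2.404) / (7) = 2.366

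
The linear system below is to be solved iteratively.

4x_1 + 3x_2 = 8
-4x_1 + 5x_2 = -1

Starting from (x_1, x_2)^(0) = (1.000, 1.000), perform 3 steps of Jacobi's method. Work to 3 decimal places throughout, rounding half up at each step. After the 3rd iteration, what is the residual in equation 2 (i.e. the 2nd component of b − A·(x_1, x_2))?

Iteration 1:
  x_1 = (8 - (3)·1.000) / (4) = 1.250
  x_2 = (-1 - (-4)·1.000) / (5) = 0.600
Iteration 2:
  x_1 = (8 - (3)·0.600) / (4) = 1.550
  x_2 = (-1 - (-4)·1.250) / (5) = 0.800
Iteration 3:
  x_1 = (8 - (3)·0.800) / (4) = 1.400
  x_2 = (-1 - (-4)·1.550) / (5) = 1.040
Residual b − A·x = (-0.720, -0.600)

-0.600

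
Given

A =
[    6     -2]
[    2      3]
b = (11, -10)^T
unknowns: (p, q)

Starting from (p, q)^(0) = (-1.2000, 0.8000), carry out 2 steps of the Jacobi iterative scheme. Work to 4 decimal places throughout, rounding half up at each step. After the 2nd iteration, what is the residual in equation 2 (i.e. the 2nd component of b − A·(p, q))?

Iteration 1:
  p = (11 - (-2)·0.8000) / (6) = 2.1000
  q = (-10 - (2)·-1.2000) / (3) = -2.5333
Iteration 2:
  p = (11 - (-2)·-2.5333) / (6) = 0.9889
  q = (-10 - (2)·2.1000) / (3) = -4.7333
Residual b − A·x = (-4.4000, 2.2221)

2.2221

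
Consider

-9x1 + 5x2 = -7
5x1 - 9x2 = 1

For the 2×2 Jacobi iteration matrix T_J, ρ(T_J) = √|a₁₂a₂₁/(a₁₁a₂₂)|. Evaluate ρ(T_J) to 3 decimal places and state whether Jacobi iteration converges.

a₁₂a₂₁/(a₁₁a₂₂) = (5)·(5) / ((-9)·(-9)) = 0.308642
ρ = √|0.308642| = √0.308642 = 0.556
ρ < 1, so Jacobi converges

0.556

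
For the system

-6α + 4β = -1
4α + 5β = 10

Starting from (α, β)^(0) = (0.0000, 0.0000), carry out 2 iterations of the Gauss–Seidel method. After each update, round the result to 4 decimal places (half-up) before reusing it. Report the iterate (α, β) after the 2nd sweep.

Iteration 1:
  α = (-1 - (4)·0.0000) / (-6) = 0.1667
  β = (10 - (4)·0.1667) / (5) = 1.8666
Iteration 2:
  α = (-1 - (4)·1.8666) / (-6) = 1.4111
  β = (10 - (4)·1.4111) / (5) = 0.8711

(1.4111, 0.8711)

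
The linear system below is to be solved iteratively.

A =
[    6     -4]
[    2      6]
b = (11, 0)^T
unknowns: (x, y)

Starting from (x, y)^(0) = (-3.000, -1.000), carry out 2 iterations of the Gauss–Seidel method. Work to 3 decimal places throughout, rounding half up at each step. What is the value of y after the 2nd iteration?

-0.525

Iteration 1:
  x = (11 - (-4)·-1.000) / (6) = 1.167
  y = (0 - (2)·1.167) / (6) = -0.389
Iteration 2:
  x = (11 - (-4)·-0.389) / (6) = 1.574
  y = (0 - (2)·1.574) / (6) = -0.525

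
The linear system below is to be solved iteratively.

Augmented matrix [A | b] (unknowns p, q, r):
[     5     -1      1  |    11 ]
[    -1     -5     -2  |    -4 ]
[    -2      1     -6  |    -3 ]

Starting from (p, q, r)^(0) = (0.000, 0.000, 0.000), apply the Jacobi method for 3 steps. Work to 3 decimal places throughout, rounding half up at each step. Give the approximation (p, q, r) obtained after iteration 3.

(2.252, 0.388, -0.227)

Iteration 1:
  p = (11 - (-1)·0.000 - (1)·0.000) / (5) = 2.200
  q = (-4 - (-1)·0.000 - (-2)·0.000) / (-5) = 0.800
  r = (-3 - (-2)·0.000 - (1)·0.000) / (-6) = 0.500
Iteration 2:
  p = (11 - (-1)·0.800 - (1)·0.500) / (5) = 2.260
  q = (-4 - (-1)·2.200 - (-2)·0.500) / (-5) = 0.160
  r = (-3 - (-2)·2.200 - (1)·0.800) / (-6) = -0.100
Iteration 3:
  p = (11 - (-1)·0.160 - (1)·-0.100) / (5) = 2.252
  q = (-4 - (-1)·2.260 - (-2)·-0.100) / (-5) = 0.388
  r = (-3 - (-2)·2.260 - (1)·0.160) / (-6) = -0.227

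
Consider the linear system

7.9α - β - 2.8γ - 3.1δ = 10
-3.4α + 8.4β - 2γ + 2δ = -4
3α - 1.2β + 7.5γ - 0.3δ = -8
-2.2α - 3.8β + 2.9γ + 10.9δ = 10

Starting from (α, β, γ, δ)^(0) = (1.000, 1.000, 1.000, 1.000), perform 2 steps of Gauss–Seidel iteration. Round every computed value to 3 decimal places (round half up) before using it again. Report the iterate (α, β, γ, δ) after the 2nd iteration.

(1.443, -0.794, -1.692, 1.382)

Iteration 1:
  α = (10 - (-1)·1.000 - (-2.8)·1.000 - (-3.1)·1.000) / (7.9) = 2.139
  β = (-4 - (-3.4)·2.139 - (-2)·1.000 - (2)·1.000) / (8.4) = 0.390
  γ = (-8 - (3)·2.139 - (-1.2)·0.390 - (-0.3)·1.000) / (7.5) = -1.820
  δ = (10 - (-2.2)·2.139 - (-3.8)·0.390 - (2.9)·-1.820) / (10.9) = 1.969
Iteration 2:
  α = (10 - (-1)·0.390 - (-2.8)·-1.820 - (-3.1)·1.969) / (7.9) = 1.443
  β = (-4 - (-3.4)·1.443 - (-2)·-1.820 - (2)·1.969) / (8.4) = -0.794
  γ = (-8 - (3)·1.443 - (-1.2)·-0.794 - (-0.3)·1.969) / (7.5) = -1.692
  δ = (10 - (-2.2)·1.443 - (-3.8)·-0.794 - (2.9)·-1.692) / (10.9) = 1.382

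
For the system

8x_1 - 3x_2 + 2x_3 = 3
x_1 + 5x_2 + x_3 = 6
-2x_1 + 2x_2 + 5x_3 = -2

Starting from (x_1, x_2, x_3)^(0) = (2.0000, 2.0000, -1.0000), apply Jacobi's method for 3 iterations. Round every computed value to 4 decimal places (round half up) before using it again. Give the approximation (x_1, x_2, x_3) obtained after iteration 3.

(0.8144, 1.0800, -0.4620)

Iteration 1:
  x_1 = (3 - (-3)·2.0000 - (2)·-1.0000) / (8) = 1.3750
  x_2 = (6 - (1)·2.0000 - (1)·-1.0000) / (5) = 1.0000
  x_3 = (-2 - (-2)·2.0000 - (2)·2.0000) / (5) = -0.4000
Iteration 2:
  x_1 = (3 - (-3)·1.0000 - (2)·-0.4000) / (8) = 0.8500
  x_2 = (6 - (1)·1.3750 - (1)·-0.4000) / (5) = 1.0050
  x_3 = (-2 - (-2)·1.3750 - (2)·1.0000) / (5) = -0.2500
Iteration 3:
  x_1 = (3 - (-3)·1.0050 - (2)·-0.2500) / (8) = 0.8144
  x_2 = (6 - (1)·0.8500 - (1)·-0.2500) / (5) = 1.0800
  x_3 = (-2 - (-2)·0.8500 - (2)·1.0050) / (5) = -0.4620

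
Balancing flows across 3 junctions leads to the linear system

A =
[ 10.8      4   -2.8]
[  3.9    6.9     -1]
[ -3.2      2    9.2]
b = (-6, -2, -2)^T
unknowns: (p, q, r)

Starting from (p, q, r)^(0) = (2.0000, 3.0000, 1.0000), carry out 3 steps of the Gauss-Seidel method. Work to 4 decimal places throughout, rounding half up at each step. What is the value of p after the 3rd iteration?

-0.7726

Iteration 1:
  p = (-6 - (4)·3.0000 - (-2.8)·1.0000) / (10.8) = -1.4074
  q = (-2 - (3.9)·-1.4074 - (-1)·1.0000) / (6.9) = 0.6506
  r = (-2 - (-3.2)·-1.4074 - (2)·0.6506) / (9.2) = -0.8484
Iteration 2:
  p = (-6 - (4)·0.6506 - (-2.8)·-0.8484) / (10.8) = -1.0165
  q = (-2 - (3.9)·-1.0165 - (-1)·-0.8484) / (6.9) = 0.1617
  r = (-2 - (-3.2)·-1.0165 - (2)·0.1617) / (9.2) = -0.6061
Iteration 3:
  p = (-6 - (4)·0.1617 - (-2.8)·-0.6061) / (10.8) = -0.7726
  q = (-2 - (3.9)·-0.7726 - (-1)·-0.6061) / (6.9) = 0.0590
  r = (-2 - (-3.2)·-0.7726 - (2)·0.0590) / (9.2) = -0.4989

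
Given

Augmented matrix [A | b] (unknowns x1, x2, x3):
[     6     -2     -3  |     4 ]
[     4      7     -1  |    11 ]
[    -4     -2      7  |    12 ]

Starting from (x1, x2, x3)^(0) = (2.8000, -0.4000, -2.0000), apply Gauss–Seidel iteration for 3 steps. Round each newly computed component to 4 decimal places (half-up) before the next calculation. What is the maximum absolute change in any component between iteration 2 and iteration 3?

Iteration 1:
  x1 = (4 - (-2)·-0.4000 - (-3)·-2.0000) / (6) = -0.4667
  x2 = (11 - (4)·-0.4667 - (-1)·-2.0000) / (7) = 1.5524
  x3 = (12 - (-4)·-0.4667 - (-2)·1.5524) / (7) = 1.8911
Iteration 2:
  x1 = (4 - (-2)·1.5524 - (-3)·1.8911) / (6) = 2.1297
  x2 = (11 - (4)·2.1297 - (-1)·1.8911) / (7) = 0.6246
  x3 = (12 - (-4)·2.1297 - (-2)·0.6246) / (7) = 3.1097
Iteration 3:
  x1 = (4 - (-2)·0.6246 - (-3)·3.1097) / (6) = 2.4297
  x2 = (11 - (4)·2.4297 - (-1)·3.1097) / (7) = 0.6273
  x3 = (12 - (-4)·2.4297 - (-2)·0.6273) / (7) = 3.2819
Change: (0.3000, 0.0027, 0.1722) → max |·| = 0.3000

0.3000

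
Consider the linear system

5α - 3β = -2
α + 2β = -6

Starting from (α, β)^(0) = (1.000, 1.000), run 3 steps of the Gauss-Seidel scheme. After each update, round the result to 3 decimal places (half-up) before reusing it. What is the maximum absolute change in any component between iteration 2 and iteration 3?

Iteration 1:
  α = (-2 - (-3)·1.000) / (5) = 0.200
  β = (-6 - (1)·0.200) / (2) = -3.100
Iteration 2:
  α = (-2 - (-3)·-3.100) / (5) = -2.260
  β = (-6 - (1)·-2.260) / (2) = -1.870
Iteration 3:
  α = (-2 - (-3)·-1.870) / (5) = -1.522
  β = (-6 - (1)·-1.522) / (2) = -2.239
Change: (0.738, -0.369) → max |·| = 0.738

0.738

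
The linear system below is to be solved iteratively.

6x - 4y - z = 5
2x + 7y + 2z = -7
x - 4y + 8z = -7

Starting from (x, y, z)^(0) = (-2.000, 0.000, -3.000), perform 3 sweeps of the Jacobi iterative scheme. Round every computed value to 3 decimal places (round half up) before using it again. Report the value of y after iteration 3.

Iteration 1:
  x = (5 - (-4)·0.000 - (-1)·-3.000) / (6) = 0.333
  y = (-7 - (2)·-2.000 - (2)·-3.000) / (7) = 0.429
  z = (-7 - (1)·-2.000 - (-4)·0.000) / (8) = -0.625
Iteration 2:
  x = (5 - (-4)·0.429 - (-1)·-0.625) / (6) = 1.015
  y = (-7 - (2)·0.333 - (2)·-0.625) / (7) = -0.917
  z = (-7 - (1)·0.333 - (-4)·0.429) / (8) = -0.702
Iteration 3:
  x = (5 - (-4)·-0.917 - (-1)·-0.702) / (6) = 0.105
  y = (-7 - (2)·1.015 - (2)·-0.702) / (7) = -1.089
  z = (-7 - (1)·1.015 - (-4)·-0.917) / (8) = -1.460

-1.089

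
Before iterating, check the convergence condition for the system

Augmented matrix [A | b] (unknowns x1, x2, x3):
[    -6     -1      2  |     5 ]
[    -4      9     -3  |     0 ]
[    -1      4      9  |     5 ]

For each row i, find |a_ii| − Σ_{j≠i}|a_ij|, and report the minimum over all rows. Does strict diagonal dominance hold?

row 1: |-6| − (1+2) = 3
row 2: |9| − (4+3) = 2
row 3: |9| − (1+4) = 4
minimum over rows = 2 → strictly diagonally dominant (convergence guaranteed)

2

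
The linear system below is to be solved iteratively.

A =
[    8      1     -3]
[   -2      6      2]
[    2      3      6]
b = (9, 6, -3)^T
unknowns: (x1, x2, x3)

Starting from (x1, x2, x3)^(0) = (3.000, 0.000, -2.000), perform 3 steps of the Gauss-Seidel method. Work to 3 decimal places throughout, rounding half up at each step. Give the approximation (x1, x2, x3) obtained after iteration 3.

(0.391, 1.603, -1.432)

Iteration 1:
  x1 = (9 - (1)·0.000 - (-3)·-2.000) / (8) = 0.375
  x2 = (6 - (-2)·0.375 - (2)·-2.000) / (6) = 1.792
  x3 = (-3 - (2)·0.375 - (3)·1.792) / (6) = -1.521
Iteration 2:
  x1 = (9 - (1)·1.792 - (-3)·-1.521) / (8) = 0.331
  x2 = (6 - (-2)·0.331 - (2)·-1.521) / (6) = 1.617
  x3 = (-3 - (2)·0.331 - (3)·1.617) / (6) = -1.419
Iteration 3:
  x1 = (9 - (1)·1.617 - (-3)·-1.419) / (8) = 0.391
  x2 = (6 - (-2)·0.391 - (2)·-1.419) / (6) = 1.603
  x3 = (-3 - (2)·0.391 - (3)·1.603) / (6) = -1.432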